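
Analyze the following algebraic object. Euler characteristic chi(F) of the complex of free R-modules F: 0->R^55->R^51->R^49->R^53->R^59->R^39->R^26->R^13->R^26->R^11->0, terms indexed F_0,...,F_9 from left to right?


chi = sum (-1)^i * rank:
(-1)^0*55=55
(-1)^1*51=-51
(-1)^2*49=49
(-1)^3*53=-53
(-1)^4*59=59
(-1)^5*39=-39
(-1)^6*26=26
(-1)^7*13=-13
(-1)^8*26=26
(-1)^9*11=-11
chi=48


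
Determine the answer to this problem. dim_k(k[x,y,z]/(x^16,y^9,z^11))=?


Basis: x^iy^jz^k, i<16,j<9,k<11
16*9*11=1584


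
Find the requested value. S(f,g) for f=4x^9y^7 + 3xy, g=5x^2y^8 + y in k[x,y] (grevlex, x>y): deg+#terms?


LT(f)=4x^9y^7, LT(g)=5x^2y^8
lcm(LM)=x^9y^8
S(f,g) (scaled by 20 to clear denominators) = 5y*f - 4x^7*g = -4x^7y + 15xy^2
2 terms, deg 8.
8+2=10


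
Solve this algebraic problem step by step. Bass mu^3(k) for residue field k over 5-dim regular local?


C(n,i)=C(5,3)=10


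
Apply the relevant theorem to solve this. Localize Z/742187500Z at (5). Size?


5-primary part: 742187500=5^10*76
Size=5^10=9765625


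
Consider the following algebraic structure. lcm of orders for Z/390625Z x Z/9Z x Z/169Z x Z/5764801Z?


Exponent = lcm of the cyclic orders; pairwise coprime => product.
5^8*3^2*13^2*7^8=390625*9*169*5764801=3425102469140625


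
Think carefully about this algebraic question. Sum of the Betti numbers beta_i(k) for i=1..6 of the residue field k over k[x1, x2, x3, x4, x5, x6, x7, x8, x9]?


Koszul resolution: beta_i(k)=C(n,i), n=9
C(9,1)=9, C(9,2)=36, C(9,3)=84, C(9,4)=126, C(9,5)=126, C(9,6)=84
Sum=465


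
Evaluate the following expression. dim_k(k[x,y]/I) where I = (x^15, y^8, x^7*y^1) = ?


k[x,y]/I, I = (x^15, y^8, x^7*y^1)
Rect: 15x8=120. Corner: (15-7)x(8-1)=56.
dim = 120-56 = 64


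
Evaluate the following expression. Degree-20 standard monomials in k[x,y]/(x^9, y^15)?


k[x,y], I = (x^9, y^15), d = 20
Need i < 9 and d-i < 15.
Range: 6 <= i <= 8.
H(20) = 3


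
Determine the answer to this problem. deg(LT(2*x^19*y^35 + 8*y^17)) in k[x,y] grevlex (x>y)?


LT: 2*x^19*y^35
deg_x=19, deg_y=35
Total=19+35=54


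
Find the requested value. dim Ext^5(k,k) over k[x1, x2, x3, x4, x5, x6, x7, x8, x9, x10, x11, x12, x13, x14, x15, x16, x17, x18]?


C(n,i)=C(18,5)=8568


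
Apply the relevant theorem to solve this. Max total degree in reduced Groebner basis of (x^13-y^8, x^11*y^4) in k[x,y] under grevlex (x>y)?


LT(f1)=x^13, LT(f2)=x^11y^4, lcm=x^13y^4
S(f1,f2) = y^4*f1 - x^2*f2 = -y^12
Reduced GB = {f1, f2, y^12}; degrees 13, 15, 12
Max = 15


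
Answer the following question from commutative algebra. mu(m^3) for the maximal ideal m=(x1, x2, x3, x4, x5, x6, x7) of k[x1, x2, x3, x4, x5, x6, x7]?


Graded Nakayama: mu(m^d) = dim_k (m^d/m^(d+1)) = #degree-3 monomials in 7 vars
C(n+d-1,d)=C(9,3)=84


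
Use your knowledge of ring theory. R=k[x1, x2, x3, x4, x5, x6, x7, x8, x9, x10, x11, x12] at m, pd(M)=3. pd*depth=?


pd+depth=12
depth=12-3=9
pd*depth=3*9=27


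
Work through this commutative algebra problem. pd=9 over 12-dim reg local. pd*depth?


pd+depth=12
depth=12-9=3
pd*depth=9*3=27


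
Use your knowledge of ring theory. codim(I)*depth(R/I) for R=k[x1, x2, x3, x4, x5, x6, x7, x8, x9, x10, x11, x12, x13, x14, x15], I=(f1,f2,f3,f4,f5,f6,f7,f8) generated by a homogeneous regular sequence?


codim=8, depth=dim(R/I)=15-8=7
Product=8*7=56


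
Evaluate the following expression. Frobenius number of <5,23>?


gcd(5,23)=1 => F=ab-a-b=5*23-5-23=115-28=87


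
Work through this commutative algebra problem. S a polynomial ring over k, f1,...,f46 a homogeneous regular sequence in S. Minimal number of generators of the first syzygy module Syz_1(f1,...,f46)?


Regular sequence => Koszul complex is the minimal free resolution.
Syz_1 minimally generated by Koszul relations f_i*e_j - f_j*e_i (i<j): mu(Syz_1) = beta_2 = C(m,2) = m(m-1)/2
m=46
46*45/2 = 1035


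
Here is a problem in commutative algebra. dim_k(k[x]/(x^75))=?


Basis: 1,x,...,x^74
dim=75


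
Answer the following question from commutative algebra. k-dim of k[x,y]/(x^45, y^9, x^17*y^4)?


k[x,y]/I, I = (x^45, y^9, x^17*y^4)
Rect: 45x9=405. Corner: (45-17)x(9-4)=140.
dim = 405-140 = 265


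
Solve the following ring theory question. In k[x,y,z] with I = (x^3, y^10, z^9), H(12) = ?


Need i<3, j<10, k<9 with i+j+k=12.
For each i, j ranges over max(0,12-i-8)..min(9,12-i):
  i=0: j in [4,9] -> 6
  i=1: j in [3,9] -> 7
  i=2: j in [2,9] -> 8
H(12) = 6+7+8 = 21


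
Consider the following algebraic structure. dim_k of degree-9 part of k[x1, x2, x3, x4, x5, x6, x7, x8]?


C(d+n-1,n-1)=C(16,7)=11440


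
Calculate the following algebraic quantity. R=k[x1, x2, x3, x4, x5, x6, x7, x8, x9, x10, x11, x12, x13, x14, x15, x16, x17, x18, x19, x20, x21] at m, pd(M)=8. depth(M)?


pd+depth=depth(R)=21
depth=21-8=13


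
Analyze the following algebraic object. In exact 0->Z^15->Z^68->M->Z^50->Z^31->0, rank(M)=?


Alt sum=0:
(-1)^0*15 + (-1)^1*68 + (-1)^2*? + (-1)^3*50 + (-1)^4*31=0
rank(M)=72


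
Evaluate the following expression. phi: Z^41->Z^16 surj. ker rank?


rank(ker) = 41-16 = 25


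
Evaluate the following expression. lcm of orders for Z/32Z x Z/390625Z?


Exponent = lcm of the cyclic orders; pairwise coprime => product.
2^5*5^8=32*390625=12500000


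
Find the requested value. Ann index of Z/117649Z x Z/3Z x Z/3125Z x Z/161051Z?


Exponent = lcm of the cyclic orders; pairwise coprime => product.
7^6*3^1*5^5*11^5=117649*3*3125*161051=177632710303125


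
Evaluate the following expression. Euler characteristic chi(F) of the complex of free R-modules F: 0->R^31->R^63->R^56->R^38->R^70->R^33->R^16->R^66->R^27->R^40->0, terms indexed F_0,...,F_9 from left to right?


chi = sum (-1)^i * rank:
(-1)^0*31=31
(-1)^1*63=-63
(-1)^2*56=56
(-1)^3*38=-38
(-1)^4*70=70
(-1)^5*33=-33
(-1)^6*16=16
(-1)^7*66=-66
(-1)^8*27=27
(-1)^9*40=-40
chi=-40


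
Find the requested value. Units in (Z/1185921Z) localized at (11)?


Local ring = Z/14641Z.
phi(14641) = 11^3*(11-1) = 13310


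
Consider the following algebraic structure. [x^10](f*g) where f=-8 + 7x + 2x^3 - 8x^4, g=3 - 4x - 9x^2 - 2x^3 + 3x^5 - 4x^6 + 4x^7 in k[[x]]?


[x^10] = sum a_i*b_j, i+j=10
  2*4=8
  -8*-4=32
Sum=40


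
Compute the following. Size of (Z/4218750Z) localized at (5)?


5-primary part: 4218750=5^7*54
Size=5^7=78125


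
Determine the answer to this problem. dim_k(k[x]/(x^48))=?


Basis: 1,x,...,x^47
dim=48


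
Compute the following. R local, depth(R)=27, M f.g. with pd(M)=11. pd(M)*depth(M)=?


pd+depth=27
depth=27-11=16
pd*depth=11*16=176


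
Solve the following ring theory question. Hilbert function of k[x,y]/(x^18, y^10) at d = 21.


k[x,y], I = (x^18, y^10), d = 21
Need i < 18 and d-i < 10.
Range: 12 <= i <= 17.
H(21) = 6


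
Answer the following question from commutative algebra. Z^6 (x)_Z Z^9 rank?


rank(M(x)N) = rank(M)*rank(N)
6*9 = 54


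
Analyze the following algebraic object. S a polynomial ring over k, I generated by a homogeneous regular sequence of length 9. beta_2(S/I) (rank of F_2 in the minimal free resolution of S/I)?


Regular sequence => Koszul complex is the minimal free resolution.
Syz_1 minimally generated by Koszul relations f_i*e_j - f_j*e_i (i<j): mu(Syz_1) = beta_2 = C(m,2) = m(m-1)/2
m=9
9*8/2 = 36


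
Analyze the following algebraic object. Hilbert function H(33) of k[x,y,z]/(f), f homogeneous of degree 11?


C(35,2)-C(24,2)=595-276=319


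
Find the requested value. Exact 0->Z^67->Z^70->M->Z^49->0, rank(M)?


Alt sum=0:
(-1)^0*67 + (-1)^1*70 + (-1)^2*? + (-1)^3*49=0
rank(M)=52


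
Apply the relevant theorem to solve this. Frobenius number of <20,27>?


gcd(20,27)=1 => F=ab-a-b=20*27-20-27=540-47=493


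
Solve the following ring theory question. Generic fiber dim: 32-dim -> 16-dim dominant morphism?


dim(fiber)=dim(X)-dim(Y)=32-16=16


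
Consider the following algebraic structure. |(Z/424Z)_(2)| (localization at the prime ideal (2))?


2-primary part: 424=2^3*53
Size=2^3=8


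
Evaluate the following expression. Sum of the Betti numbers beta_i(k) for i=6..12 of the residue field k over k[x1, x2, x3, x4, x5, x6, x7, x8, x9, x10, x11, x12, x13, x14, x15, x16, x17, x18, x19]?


Koszul resolution: beta_i(k)=C(n,i), n=19
C(19,6)=27132, C(19,7)=50388, C(19,8)=75582, C(19,9)=92378, C(19,10)=92378, C(19,11)=75582, C(19,12)=50388
Sum=463828


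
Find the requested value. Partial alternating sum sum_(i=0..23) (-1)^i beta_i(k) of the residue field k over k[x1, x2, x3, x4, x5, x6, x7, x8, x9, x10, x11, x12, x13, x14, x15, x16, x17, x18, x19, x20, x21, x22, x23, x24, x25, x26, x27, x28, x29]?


Koszul resolution: beta_i(k)=C(n,i), n=29
sum_(i=0..p) (-1)^i C(n,i) = (-1)^p C(n-1,p)
(-1)^23*C(28,23) = (-1)^23*98280 = -98280


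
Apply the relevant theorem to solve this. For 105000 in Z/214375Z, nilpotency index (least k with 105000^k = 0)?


105000^k mod 214375:
k=1: 105000
k=2: 122500
k=3: 0
First zero at k = 3


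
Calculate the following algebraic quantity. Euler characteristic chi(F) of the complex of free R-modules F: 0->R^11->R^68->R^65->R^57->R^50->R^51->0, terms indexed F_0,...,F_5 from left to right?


chi = sum (-1)^i * rank:
(-1)^0*11=11
(-1)^1*68=-68
(-1)^2*65=65
(-1)^3*57=-57
(-1)^4*50=50
(-1)^5*51=-51
chi=-50


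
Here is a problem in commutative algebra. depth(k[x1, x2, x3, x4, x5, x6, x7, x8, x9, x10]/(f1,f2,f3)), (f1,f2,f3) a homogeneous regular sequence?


depth(R)=10
depth(R/I)=10-3=7


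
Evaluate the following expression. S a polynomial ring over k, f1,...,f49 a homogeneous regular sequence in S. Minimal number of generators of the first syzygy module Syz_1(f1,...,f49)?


Regular sequence => Koszul complex is the minimal free resolution.
Syz_1 minimally generated by Koszul relations f_i*e_j - f_j*e_i (i<j): mu(Syz_1) = beta_2 = C(m,2) = m(m-1)/2
m=49
49*48/2 = 1176


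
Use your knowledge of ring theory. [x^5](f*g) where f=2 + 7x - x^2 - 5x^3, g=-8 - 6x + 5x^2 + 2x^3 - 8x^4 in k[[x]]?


[x^5] = sum a_i*b_j, i+j=5
  7*-8=-56
  -1*2=-2
  -5*5=-25
Sum=-83


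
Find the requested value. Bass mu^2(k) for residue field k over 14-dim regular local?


C(n,i)=C(14,2)=91


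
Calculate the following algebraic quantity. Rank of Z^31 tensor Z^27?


rank(M(x)N) = rank(M)*rank(N)
31*27 = 837


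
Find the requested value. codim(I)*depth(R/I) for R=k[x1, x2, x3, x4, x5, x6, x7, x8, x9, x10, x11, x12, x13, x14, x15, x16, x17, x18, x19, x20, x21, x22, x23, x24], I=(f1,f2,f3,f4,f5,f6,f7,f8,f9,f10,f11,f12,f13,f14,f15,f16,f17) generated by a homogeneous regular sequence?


codim=17, depth=dim(R/I)=24-17=7
Product=17*7=119


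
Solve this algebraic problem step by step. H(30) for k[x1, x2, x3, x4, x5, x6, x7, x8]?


C(d+n-1,n-1)=C(37,7)=10295472


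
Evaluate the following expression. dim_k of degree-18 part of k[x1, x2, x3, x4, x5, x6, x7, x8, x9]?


C(d+n-1,n-1)=C(26,8)=1562275


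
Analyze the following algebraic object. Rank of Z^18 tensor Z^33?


rank(M(x)N) = rank(M)*rank(N)
18*33 = 594


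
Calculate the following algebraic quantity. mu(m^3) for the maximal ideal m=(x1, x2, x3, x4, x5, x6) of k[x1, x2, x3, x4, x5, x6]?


Graded Nakayama: mu(m^d) = dim_k (m^d/m^(d+1)) = #degree-3 monomials in 6 vars
C(n+d-1,d)=C(8,3)=56


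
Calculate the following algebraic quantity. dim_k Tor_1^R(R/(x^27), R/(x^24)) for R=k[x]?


Tor_1(R/I,R/J)=(I cap J)/IJ=(x^27)/(x^51)
dim=51-27=min(27,24)=24


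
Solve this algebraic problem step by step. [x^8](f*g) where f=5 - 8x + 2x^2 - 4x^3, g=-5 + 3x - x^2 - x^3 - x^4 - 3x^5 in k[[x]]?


[x^8] = sum a_i*b_j, i+j=8
  -4*-3=12
Sum=12


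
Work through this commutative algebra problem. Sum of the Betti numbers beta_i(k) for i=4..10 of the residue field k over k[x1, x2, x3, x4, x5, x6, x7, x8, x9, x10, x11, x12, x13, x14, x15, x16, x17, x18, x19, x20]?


Koszul resolution: beta_i(k)=C(n,i), n=20
C(20,4)=4845, C(20,5)=15504, C(20,6)=38760, C(20,7)=77520, C(20,8)=125970, C(20,9)=167960, C(20,10)=184756
Sum=615315


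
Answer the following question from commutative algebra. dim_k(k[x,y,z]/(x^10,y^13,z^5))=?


Basis: x^iy^jz^k, i<10,j<13,k<5
10*13*5=650


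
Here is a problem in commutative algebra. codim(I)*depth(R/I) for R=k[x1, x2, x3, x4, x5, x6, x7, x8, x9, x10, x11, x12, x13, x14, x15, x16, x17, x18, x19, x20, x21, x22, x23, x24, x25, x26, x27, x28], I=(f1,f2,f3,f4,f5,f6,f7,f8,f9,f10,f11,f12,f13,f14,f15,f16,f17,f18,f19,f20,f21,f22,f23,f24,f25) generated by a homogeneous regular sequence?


codim=25, depth=dim(R/I)=28-25=3
Product=25*3=75


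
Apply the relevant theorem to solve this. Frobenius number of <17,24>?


gcd(17,24)=1 => F=ab-a-b=17*24-17-24=408-41=367


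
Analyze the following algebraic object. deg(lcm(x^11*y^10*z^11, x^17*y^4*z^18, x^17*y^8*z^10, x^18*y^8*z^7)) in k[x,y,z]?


lcm = componentwise max:
x: max(11,17,17,18)=18
y: max(10,4,8,8)=10
z: max(11,18,10,7)=18
Total=18+10+18=46


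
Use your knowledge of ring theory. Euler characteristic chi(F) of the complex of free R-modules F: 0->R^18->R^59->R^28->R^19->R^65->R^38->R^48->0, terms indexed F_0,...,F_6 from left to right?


chi = sum (-1)^i * rank:
(-1)^0*18=18
(-1)^1*59=-59
(-1)^2*28=28
(-1)^3*19=-19
(-1)^4*65=65
(-1)^5*38=-38
(-1)^6*48=48
chi=43


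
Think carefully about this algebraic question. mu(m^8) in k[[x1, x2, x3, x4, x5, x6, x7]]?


C(n+d-1,d)=C(14,8)=3003


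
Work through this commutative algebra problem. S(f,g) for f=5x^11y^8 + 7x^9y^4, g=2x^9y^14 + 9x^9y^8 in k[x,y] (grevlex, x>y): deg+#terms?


LT(f)=5x^11y^8, LT(g)=2x^9y^14
lcm(LM)=x^11y^14
S(f,g) (scaled by 10 to clear denominators) = 2y^6*f - 5x^2*g = -45x^11y^8 + 14x^9y^10
2 terms, deg 19.
19+2=21


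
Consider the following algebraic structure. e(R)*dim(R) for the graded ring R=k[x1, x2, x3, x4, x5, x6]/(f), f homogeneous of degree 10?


e(R)=deg(f)=10, dim(R)=6-1=5
e*dim=10*5=50


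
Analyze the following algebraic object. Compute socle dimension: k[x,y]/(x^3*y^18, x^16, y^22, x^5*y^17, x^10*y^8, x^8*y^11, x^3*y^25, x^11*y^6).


Socle = ann(m) = span of standard monomials u with x*u, y*u in I (staircase corners).
Redundant generators: x^3*y^25
Minimal generators: x^16, x^11*y^6, x^10*y^8, x^8*y^11, x^5*y^17, x^3*y^18, y^22
Corners: x^2y^21, x^4y^17, x^7y^16, x^9y^10, x^10y^7, x^15y^5
Socle dim=6


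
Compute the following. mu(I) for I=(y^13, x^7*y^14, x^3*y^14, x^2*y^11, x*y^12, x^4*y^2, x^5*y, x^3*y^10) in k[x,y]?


Remove redundant (divisible by others).
x^3*y^14 redundant.
x^7*y^14 redundant.
Min: x^5*y, x^4*y^2, x^3*y^10, x^2*y^11, x*y^12, y^13
Count=6


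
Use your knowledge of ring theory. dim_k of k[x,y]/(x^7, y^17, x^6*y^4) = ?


k[x,y]/I, I = (x^7, y^17, x^6*y^4)
Rect: 7x17=119. Corner: (7-6)x(17-4)=13.
dim = 119-13 = 106


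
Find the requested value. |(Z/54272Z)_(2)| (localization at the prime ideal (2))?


2-primary part: 54272=2^10*53
Size=2^10=1024


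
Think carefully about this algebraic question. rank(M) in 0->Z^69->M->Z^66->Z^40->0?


Alt sum=0:
(-1)^0*69 + (-1)^1*? + (-1)^2*66 + (-1)^3*40=0
rank(M)=95


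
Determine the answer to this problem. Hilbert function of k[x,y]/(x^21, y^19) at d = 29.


k[x,y], I = (x^21, y^19), d = 29
Need i < 21 and d-i < 19.
Range: 11 <= i <= 20.
H(29) = 10


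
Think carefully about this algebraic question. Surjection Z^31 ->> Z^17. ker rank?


rank(ker) = 31-17 = 14


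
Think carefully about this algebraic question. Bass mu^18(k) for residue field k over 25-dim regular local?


C(n,i)=C(25,18)=480700


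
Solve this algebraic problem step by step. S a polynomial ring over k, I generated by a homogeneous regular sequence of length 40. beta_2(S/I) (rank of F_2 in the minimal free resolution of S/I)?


Regular sequence => Koszul complex is the minimal free resolution.
Syz_1 minimally generated by Koszul relations f_i*e_j - f_j*e_i (i<j): mu(Syz_1) = beta_2 = C(m,2) = m(m-1)/2
m=40
40*39/2 = 780


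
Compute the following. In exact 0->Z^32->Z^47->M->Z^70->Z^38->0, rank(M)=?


Alt sum=0:
(-1)^0*32 + (-1)^1*47 + (-1)^2*? + (-1)^3*70 + (-1)^4*38=0
rank(M)=47


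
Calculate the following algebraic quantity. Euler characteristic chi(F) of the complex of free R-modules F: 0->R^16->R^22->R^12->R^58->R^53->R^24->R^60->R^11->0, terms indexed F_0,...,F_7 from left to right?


chi = sum (-1)^i * rank:
(-1)^0*16=16
(-1)^1*22=-22
(-1)^2*12=12
(-1)^3*58=-58
(-1)^4*53=53
(-1)^5*24=-24
(-1)^6*60=60
(-1)^7*11=-11
chi=26


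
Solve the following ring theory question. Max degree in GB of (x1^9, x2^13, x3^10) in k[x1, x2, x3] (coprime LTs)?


Pure powers, coprime LTs => already GB.
Degrees: 9, 13, 10
Max=13


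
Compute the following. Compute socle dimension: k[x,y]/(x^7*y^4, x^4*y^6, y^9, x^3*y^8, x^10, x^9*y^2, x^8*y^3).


Socle = ann(m) = span of standard monomials u with x*u, y*u in I (staircase corners).
Minimal generators: x^10, x^9*y^2, x^8*y^3, x^7*y^4, x^4*y^6, x^3*y^8, y^9
Corners: x^2y^8, x^3y^7, x^6y^5, x^7y^3, x^8y^2, x^9y
Socle dim=6


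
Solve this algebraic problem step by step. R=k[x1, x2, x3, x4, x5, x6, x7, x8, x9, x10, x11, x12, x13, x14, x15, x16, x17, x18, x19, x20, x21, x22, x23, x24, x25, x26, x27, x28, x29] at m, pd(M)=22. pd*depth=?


pd+depth=29
depth=29-22=7
pd*depth=22*7=154


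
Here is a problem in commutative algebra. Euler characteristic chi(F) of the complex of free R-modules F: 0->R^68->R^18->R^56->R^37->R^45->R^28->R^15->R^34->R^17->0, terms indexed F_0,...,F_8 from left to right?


chi = sum (-1)^i * rank:
(-1)^0*68=68
(-1)^1*18=-18
(-1)^2*56=56
(-1)^3*37=-37
(-1)^4*45=45
(-1)^5*28=-28
(-1)^6*15=15
(-1)^7*34=-34
(-1)^8*17=17
chi=84


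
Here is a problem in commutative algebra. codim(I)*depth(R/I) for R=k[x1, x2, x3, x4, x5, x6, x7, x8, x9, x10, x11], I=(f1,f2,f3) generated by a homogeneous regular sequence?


codim=3, depth=dim(R/I)=11-3=8
Product=3*8=24


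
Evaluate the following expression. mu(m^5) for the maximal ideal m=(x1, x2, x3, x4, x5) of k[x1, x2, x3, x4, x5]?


Graded Nakayama: mu(m^d) = dim_k (m^d/m^(d+1)) = #degree-5 monomials in 5 vars
C(n+d-1,d)=C(9,5)=126


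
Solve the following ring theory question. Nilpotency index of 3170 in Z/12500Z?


3170^k mod 12500:
k=1: 3170
k=2: 11400
k=3: 500
k=4: 10000
k=5: 0
First zero at k = 5


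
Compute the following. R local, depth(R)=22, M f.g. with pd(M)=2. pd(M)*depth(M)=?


pd+depth=22
depth=22-2=20
pd*depth=2*20=40


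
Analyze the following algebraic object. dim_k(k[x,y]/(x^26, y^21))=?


Basis: x^i*y^j, i<26, j<21
26*21=546


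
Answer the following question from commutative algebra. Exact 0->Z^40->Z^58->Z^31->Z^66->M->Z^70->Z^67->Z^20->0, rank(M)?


Alt sum=0:
(-1)^0*40 + (-1)^1*58 + (-1)^2*31 + (-1)^3*66 + (-1)^4*? + (-1)^5*70 + (-1)^6*67 + (-1)^7*20=0
rank(M)=76


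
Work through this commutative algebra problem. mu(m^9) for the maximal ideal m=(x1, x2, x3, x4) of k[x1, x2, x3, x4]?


Graded Nakayama: mu(m^d) = dim_k (m^d/m^(d+1)) = #degree-9 monomials in 4 vars
C(n+d-1,d)=C(12,9)=220


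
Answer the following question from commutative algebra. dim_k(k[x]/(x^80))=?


Basis: 1,x,...,x^79
dim=80


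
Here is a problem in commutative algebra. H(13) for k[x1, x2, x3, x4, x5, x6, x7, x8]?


C(d+n-1,n-1)=C(20,7)=77520


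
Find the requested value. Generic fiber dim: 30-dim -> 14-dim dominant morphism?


dim(fiber)=dim(X)-dim(Y)=30-14=16


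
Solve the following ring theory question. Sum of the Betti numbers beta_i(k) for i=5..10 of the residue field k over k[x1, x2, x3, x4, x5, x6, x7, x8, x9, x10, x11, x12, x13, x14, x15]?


Koszul resolution: beta_i(k)=C(n,i), n=15
C(15,5)=3003, C(15,6)=5005, C(15,7)=6435, C(15,8)=6435, C(15,9)=5005, C(15,10)=3003
Sum=28886


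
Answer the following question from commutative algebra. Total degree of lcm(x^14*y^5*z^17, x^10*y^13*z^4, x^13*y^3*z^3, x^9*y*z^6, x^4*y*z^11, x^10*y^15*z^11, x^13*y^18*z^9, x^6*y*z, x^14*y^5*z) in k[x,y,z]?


lcm = componentwise max:
x: max(14,10,13,9,4,10,13,6,14)=14
y: max(5,13,3,1,1,15,18,1,5)=18
z: max(17,4,3,6,11,11,9,1,1)=17
Total=14+18+17=49


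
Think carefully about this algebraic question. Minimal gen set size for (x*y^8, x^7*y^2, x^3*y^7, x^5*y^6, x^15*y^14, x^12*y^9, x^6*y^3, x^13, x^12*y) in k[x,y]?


Remove redundant (divisible by others).
x^15*y^14 redundant.
x^12*y^9 redundant.
Min: x^13, x^12*y, x^7*y^2, x^6*y^3, x^5*y^6, x^3*y^7, x*y^8
Count=7


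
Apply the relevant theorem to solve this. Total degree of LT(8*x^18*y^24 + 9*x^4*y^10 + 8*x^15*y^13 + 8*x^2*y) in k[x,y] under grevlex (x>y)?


LT: 8*x^18*y^24
deg_x=18, deg_y=24
Total=18+24=42


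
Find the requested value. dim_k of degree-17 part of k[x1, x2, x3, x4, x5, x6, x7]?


C(d+n-1,n-1)=C(23,6)=100947


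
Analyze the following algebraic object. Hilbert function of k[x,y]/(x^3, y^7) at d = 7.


k[x,y], I = (x^3, y^7), d = 7
Need i < 3 and d-i < 7.
Range: 1 <= i <= 2.
H(7) = 2


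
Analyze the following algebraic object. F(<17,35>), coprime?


gcd(17,35)=1 => F=ab-a-b=17*35-17-35=595-52=543


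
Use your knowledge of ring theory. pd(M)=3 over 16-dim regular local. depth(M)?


pd+depth=depth(R)=16
depth=16-3=13


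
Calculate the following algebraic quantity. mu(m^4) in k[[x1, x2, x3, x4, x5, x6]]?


C(n+d-1,d)=C(9,4)=126


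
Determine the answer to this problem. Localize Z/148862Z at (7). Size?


7-primary part: 148862=7^4*62
Size=7^4=2401


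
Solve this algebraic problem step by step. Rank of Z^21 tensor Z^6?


rank(M(x)N) = rank(M)*rank(N)
21*6 = 126


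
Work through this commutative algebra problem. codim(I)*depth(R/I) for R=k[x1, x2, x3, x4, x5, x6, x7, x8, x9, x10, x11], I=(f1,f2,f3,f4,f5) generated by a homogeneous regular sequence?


codim=5, depth=dim(R/I)=11-5=6
Product=5*6=30


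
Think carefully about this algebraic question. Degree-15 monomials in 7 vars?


C(d+n-1,n-1)=C(21,6)=54264


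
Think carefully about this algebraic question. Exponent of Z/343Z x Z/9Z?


Exponent = lcm of the cyclic orders; pairwise coprime => product.
7^3*3^2=343*9=3087


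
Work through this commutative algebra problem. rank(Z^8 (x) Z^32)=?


rank(M(x)N) = rank(M)*rank(N)
8*32 = 256


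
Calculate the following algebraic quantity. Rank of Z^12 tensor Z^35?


rank(M(x)N) = rank(M)*rank(N)
12*35 = 420


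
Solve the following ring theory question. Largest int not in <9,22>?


gcd(9,22)=1 => F=ab-a-b=9*22-9-22=198-31=167


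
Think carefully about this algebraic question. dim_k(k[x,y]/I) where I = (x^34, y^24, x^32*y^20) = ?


k[x,y]/I, I = (x^34, y^24, x^32*y^20)
Rect: 34x24=816. Corner: (34-32)x(24-20)=8.
dim = 816-8 = 808


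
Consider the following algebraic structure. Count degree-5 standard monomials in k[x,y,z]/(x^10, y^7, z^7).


Need i<10, j<7, k<7 with i+j+k=5.
For each i, j ranges over max(0,5-i-6)..min(6,5-i):
  i=0: j in [0,5] -> 6
  i=1: j in [0,4] -> 5
  i=2: j in [0,3] -> 4
  i=3: j in [0,2] -> 3
  i=4: j in [0,1] -> 2
  i=5: j in [0,0] -> 1
H(5) = 6+5+4+3+2+1 = 21


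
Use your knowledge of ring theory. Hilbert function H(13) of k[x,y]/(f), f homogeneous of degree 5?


H(t)=d for t>=d-1.
d=5, t=13
H(13)=5


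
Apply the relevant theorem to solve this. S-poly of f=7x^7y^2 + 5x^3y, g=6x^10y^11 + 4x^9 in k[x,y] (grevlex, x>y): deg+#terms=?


LT(f)=7x^7y^2, LT(g)=6x^10y^11
lcm(LM)=x^10y^11
S(f,g) (scaled by 42 to clear denominators) = 6x^3y^9*f - 7*g = 30x^6y^10 - 28x^9
2 terms, deg 16.
16+2=18


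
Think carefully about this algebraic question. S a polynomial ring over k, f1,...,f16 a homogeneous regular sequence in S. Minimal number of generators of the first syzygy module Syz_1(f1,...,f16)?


Regular sequence => Koszul complex is the minimal free resolution.
Syz_1 minimally generated by Koszul relations f_i*e_j - f_j*e_i (i<j): mu(Syz_1) = beta_2 = C(m,2) = m(m-1)/2
m=16
16*15/2 = 120


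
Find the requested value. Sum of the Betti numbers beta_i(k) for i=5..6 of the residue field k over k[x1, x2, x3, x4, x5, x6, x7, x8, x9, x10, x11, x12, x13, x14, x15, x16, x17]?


Koszul resolution: beta_i(k)=C(n,i), n=17
C(17,5)=6188, C(17,6)=12376
Sum=18564


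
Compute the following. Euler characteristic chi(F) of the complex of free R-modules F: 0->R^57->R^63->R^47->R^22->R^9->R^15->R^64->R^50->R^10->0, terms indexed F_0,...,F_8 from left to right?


chi = sum (-1)^i * rank:
(-1)^0*57=57
(-1)^1*63=-63
(-1)^2*47=47
(-1)^3*22=-22
(-1)^4*9=9
(-1)^5*15=-15
(-1)^6*64=64
(-1)^7*50=-50
(-1)^8*10=10
chi=37


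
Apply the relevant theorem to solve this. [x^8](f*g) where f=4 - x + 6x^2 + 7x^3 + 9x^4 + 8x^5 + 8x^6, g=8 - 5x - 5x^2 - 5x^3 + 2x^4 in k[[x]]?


[x^8] = sum a_i*b_j, i+j=8
  9*2=18
  8*-5=-40
  8*-5=-40
Sum=-62


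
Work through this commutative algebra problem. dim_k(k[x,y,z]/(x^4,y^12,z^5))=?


Basis: x^iy^jz^k, i<4,j<12,k<5
4*12*5=240


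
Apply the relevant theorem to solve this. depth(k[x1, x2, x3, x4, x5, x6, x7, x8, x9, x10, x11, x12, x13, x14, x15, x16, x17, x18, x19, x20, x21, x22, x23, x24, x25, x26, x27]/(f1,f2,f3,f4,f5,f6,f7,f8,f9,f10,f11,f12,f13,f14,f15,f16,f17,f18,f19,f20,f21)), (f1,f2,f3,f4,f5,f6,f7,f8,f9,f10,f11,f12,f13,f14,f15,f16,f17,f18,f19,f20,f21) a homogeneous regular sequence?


depth(R)=27
depth(R/I)=27-21=6


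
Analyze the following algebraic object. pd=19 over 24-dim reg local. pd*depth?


pd+depth=24
depth=24-19=5
pd*depth=19*5=95


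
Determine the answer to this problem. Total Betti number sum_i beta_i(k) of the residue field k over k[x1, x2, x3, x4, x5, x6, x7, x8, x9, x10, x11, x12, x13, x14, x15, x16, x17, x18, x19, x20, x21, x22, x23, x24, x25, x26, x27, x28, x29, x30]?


Koszul resolution: beta_i(k)=C(n,i), n=30
sum_i C(30,i) = 2^30 = 1073741824


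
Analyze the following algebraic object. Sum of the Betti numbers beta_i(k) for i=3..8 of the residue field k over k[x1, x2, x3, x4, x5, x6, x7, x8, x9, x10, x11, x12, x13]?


Koszul resolution: beta_i(k)=C(n,i), n=13
C(13,3)=286, C(13,4)=715, C(13,5)=1287, C(13,6)=1716, C(13,7)=1716, C(13,8)=1287
Sum=7007


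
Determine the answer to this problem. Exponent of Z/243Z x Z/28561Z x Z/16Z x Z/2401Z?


Exponent = lcm of the cyclic orders; pairwise coprime => product.
3^5*13^4*2^4*7^4=243*28561*16*2401=266619448368


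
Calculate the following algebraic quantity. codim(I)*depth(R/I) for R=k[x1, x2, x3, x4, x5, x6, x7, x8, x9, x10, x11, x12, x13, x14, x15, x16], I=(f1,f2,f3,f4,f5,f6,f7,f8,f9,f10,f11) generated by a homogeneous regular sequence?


codim=11, depth=dim(R/I)=16-11=5
Product=11*5=55


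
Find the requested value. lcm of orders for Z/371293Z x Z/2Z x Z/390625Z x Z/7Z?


Exponent = lcm of the cyclic orders; pairwise coprime => product.
13^5*2^1*5^8*7^1=371293*2*390625*7=2030508593750


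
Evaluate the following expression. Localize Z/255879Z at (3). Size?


3-primary part: 255879=3^9*13
Size=3^9=19683


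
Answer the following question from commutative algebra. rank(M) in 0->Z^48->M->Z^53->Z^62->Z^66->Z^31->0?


Alt sum=0:
(-1)^0*48 + (-1)^1*? + (-1)^2*53 + (-1)^3*62 + (-1)^4*66 + (-1)^5*31=0
rank(M)=74


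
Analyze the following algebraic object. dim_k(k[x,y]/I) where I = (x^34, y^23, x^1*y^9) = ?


k[x,y]/I, I = (x^34, y^23, x^1*y^9)
Rect: 34x23=782. Corner: (34-1)x(23-9)=462.
dim = 782-462 = 320


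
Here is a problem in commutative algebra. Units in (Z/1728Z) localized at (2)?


Local ring = Z/64Z.
phi(64) = 2^5*(2-1) = 32


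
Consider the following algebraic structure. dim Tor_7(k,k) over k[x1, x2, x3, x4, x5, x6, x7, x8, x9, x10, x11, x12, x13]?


Koszul: C(n,i)=C(13,7)=1716


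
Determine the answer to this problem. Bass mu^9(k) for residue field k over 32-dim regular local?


C(n,i)=C(32,9)=28048800


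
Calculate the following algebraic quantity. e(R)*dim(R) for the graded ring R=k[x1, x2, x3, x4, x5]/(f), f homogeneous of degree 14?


e(R)=deg(f)=14, dim(R)=5-1=4
e*dim=14*4=56


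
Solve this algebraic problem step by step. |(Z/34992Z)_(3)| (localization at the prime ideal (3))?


3-primary part: 34992=3^7*16
Size=3^7=2187


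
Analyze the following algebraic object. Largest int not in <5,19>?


gcd(5,19)=1 => F=ab-a-b=5*19-5-19=95-24=71


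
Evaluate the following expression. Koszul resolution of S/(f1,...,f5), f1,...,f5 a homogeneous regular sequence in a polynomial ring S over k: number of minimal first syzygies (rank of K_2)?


Regular sequence => Koszul complex is the minimal free resolution.
Syz_1 minimally generated by Koszul relations f_i*e_j - f_j*e_i (i<j): mu(Syz_1) = beta_2 = C(m,2) = m(m-1)/2
m=5
5*4/2 = 10


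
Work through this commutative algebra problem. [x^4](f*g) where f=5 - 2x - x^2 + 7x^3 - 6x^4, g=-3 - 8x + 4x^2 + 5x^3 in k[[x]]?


[x^4] = sum a_i*b_j, i+j=4
  -2*5=-10
  -1*4=-4
  7*-8=-56
  -6*-3=18
Sum=-52


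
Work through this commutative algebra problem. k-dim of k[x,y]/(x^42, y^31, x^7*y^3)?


k[x,y]/I, I = (x^42, y^31, x^7*y^3)
Rect: 42x31=1302. Corner: (42-7)x(31-3)=980.
dim = 1302-980 = 322


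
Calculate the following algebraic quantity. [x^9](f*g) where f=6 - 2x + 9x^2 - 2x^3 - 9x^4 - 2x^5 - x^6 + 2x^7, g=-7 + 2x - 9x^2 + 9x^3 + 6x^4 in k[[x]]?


[x^9] = sum a_i*b_j, i+j=9
  -2*6=-12
  -1*9=-9
  2*-9=-18
Sum=-39


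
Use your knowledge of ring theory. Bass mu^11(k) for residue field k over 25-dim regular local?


C(n,i)=C(25,11)=4457400


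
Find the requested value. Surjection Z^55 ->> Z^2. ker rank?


rank(ker) = 55-2 = 53


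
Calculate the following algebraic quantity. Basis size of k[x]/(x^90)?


Basis: 1,x,...,x^89
dim=90


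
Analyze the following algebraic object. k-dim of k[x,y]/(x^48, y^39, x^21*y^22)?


k[x,y]/I, I = (x^48, y^39, x^21*y^22)
Rect: 48x39=1872. Corner: (48-21)x(39-22)=459.
dim = 1872-459 = 1413


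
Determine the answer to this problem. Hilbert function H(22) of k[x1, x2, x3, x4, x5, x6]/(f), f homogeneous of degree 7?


C(27,5)-C(20,5)=80730-15504=65226


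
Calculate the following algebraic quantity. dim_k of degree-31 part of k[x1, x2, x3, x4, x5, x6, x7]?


C(d+n-1,n-1)=C(37,6)=2324784


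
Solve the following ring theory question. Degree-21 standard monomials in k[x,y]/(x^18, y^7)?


k[x,y], I = (x^18, y^7), d = 21
Need i < 18 and d-i < 7.
Range: 15 <= i <= 17.
H(21) = 3


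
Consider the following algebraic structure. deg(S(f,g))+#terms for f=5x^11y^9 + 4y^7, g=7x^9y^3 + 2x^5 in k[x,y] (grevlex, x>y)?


LT(f)=5x^11y^9, LT(g)=7x^9y^3
lcm(LM)=x^11y^9
S(f,g) (scaled by 35 to clear denominators) = 7*f - 5x^2y^6*g = -10x^7y^6 + 28y^7
2 terms, deg 13.
13+2=15


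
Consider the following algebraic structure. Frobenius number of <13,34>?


gcd(13,34)=1 => F=ab-a-b=13*34-13-34=442-47=395


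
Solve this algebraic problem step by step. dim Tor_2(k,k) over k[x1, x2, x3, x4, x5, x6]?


Koszul: C(n,i)=C(6,2)=15


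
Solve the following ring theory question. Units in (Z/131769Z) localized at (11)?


Local ring = Z/14641Z.
phi(14641) = 11^3*(11-1) = 13310


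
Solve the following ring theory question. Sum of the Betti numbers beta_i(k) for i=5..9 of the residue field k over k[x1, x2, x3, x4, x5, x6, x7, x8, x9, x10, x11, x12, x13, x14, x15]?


Koszul resolution: beta_i(k)=C(n,i), n=15
C(15,5)=3003, C(15,6)=5005, C(15,7)=6435, C(15,8)=6435, C(15,9)=5005
Sum=25883


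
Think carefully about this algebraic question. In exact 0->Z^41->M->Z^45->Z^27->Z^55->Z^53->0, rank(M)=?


Alt sum=0:
(-1)^0*41 + (-1)^1*? + (-1)^2*45 + (-1)^3*27 + (-1)^4*55 + (-1)^5*53=0
rank(M)=61


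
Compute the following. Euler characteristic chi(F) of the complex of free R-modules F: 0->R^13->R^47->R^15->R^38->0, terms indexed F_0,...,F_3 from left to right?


chi = sum (-1)^i * rank:
(-1)^0*13=13
(-1)^1*47=-47
(-1)^2*15=15
(-1)^3*38=-38
chi=-57


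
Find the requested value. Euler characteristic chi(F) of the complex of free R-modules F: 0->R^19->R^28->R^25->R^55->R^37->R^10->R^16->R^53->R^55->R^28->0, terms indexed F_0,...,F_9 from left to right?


chi = sum (-1)^i * rank:
(-1)^0*19=19
(-1)^1*28=-28
(-1)^2*25=25
(-1)^3*55=-55
(-1)^4*37=37
(-1)^5*10=-10
(-1)^6*16=16
(-1)^7*53=-53
(-1)^8*55=55
(-1)^9*28=-28
chi=-22


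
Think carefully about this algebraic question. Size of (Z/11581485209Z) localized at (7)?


7-primary part: 11581485209=7^10*41
Size=7^10=282475249


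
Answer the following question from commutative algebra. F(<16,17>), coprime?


gcd(16,17)=1 => F=ab-a-b=16*17-16-17=272-33=239


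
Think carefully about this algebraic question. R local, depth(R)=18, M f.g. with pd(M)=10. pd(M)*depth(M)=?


pd+depth=18
depth=18-10=8
pd*depth=10*8=80


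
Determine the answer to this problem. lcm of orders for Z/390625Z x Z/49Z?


Exponent = lcm of the cyclic orders; pairwise coprime => product.
5^8*7^2=390625*49=19140625


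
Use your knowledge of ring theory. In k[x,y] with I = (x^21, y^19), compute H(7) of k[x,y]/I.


k[x,y], I = (x^21, y^19), d = 7
Need i < 21 and d-i < 19.
Range: 0 <= i <= 7.
H(7) = 8


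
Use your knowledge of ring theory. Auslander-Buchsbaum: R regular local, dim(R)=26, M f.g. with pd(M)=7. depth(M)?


pd+depth=depth(R)=26
depth=26-7=19


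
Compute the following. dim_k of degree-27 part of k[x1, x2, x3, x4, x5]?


C(d+n-1,n-1)=C(31,4)=31465


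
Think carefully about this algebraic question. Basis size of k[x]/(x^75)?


Basis: 1,x,...,x^74
dim=75


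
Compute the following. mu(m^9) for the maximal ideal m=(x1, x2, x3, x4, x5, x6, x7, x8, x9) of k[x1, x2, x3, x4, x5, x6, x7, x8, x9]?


Graded Nakayama: mu(m^d) = dim_k (m^d/m^(d+1)) = #degree-9 monomials in 9 vars
C(n+d-1,d)=C(17,9)=24310


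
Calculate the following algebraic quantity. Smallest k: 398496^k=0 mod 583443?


398496^k mod 583443:
k=1: 398496
k=2: 463491
k=3: 509355
k=4: 194481
k=5: 0
First zero at k = 5


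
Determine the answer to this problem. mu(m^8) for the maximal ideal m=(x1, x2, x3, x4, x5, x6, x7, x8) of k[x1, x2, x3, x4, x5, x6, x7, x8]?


Graded Nakayama: mu(m^d) = dim_k (m^d/m^(d+1)) = #degree-8 monomials in 8 vars
C(n+d-1,d)=C(15,8)=6435


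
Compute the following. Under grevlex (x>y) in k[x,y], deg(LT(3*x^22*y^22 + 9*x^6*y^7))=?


LT: 3*x^22*y^22
deg_x=22, deg_y=22
Total=22+22=44


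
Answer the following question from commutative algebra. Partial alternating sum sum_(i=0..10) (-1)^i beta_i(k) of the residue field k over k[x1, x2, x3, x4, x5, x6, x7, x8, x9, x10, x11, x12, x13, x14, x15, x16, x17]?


Koszul resolution: beta_i(k)=C(n,i), n=17
sum_(i=0..p) (-1)^i C(n,i) = (-1)^p C(n-1,p)
(-1)^10*C(16,10) = (-1)^10*8008 = 8008


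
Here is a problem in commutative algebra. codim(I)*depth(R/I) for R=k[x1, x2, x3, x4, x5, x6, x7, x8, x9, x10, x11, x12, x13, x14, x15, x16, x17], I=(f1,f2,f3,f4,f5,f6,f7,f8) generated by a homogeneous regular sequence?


codim=8, depth=dim(R/I)=17-8=9
Product=8*9=72


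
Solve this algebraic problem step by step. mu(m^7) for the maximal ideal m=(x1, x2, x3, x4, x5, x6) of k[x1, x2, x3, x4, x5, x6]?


Graded Nakayama: mu(m^d) = dim_k (m^d/m^(d+1)) = #degree-7 monomials in 6 vars
C(n+d-1,d)=C(12,7)=792


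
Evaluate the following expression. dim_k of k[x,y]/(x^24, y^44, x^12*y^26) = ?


k[x,y]/I, I = (x^24, y^44, x^12*y^26)
Rect: 24x44=1056. Corner: (24-12)x(44-26)=216.
dim = 1056-216 = 840


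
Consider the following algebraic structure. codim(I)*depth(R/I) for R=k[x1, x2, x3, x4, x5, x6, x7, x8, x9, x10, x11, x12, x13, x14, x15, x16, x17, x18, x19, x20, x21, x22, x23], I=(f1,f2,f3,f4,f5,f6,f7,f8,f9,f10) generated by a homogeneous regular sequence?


codim=10, depth=dim(R/I)=23-10=13
Product=10*13=130


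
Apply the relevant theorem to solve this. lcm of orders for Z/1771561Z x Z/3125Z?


Exponent = lcm of the cyclic orders; pairwise coprime => product.
11^6*5^5=1771561*3125=5536128125


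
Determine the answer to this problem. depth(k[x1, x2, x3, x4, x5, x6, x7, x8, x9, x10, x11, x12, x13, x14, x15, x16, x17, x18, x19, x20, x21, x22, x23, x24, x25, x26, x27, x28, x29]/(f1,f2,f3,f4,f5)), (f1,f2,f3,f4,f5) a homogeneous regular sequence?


depth(R)=29
depth(R/I)=29-5=24


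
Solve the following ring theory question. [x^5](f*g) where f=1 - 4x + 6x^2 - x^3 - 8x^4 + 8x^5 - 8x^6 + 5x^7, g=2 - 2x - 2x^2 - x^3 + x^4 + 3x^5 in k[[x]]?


[x^5] = sum a_i*b_j, i+j=5
  1*3=3
  -4*1=-4
  6*-1=-6
  -1*-2=2
  -8*-2=16
  8*2=16
Sum=27


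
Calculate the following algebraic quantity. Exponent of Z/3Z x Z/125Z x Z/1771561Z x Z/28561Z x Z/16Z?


Exponent = lcm of the cyclic orders; pairwise coprime => product.
3^1*5^3*11^6*13^4*2^4=3*125*1771561*28561*16=303585322326000


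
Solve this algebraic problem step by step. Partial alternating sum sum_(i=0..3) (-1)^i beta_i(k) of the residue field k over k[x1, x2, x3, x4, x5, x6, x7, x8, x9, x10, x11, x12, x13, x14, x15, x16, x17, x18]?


Koszul resolution: beta_i(k)=C(n,i), n=18
sum_(i=0..p) (-1)^i C(n,i) = (-1)^p C(n-1,p)
(-1)^3*C(17,3) = (-1)^3*680 = -680


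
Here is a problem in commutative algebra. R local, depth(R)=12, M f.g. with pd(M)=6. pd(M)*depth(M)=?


pd+depth=12
depth=12-6=6
pd*depth=6*6=36


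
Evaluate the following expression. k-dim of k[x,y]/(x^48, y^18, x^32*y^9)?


k[x,y]/I, I = (x^48, y^18, x^32*y^9)
Rect: 48x18=864. Corner: (48-32)x(18-9)=144.
dim = 864-144 = 720


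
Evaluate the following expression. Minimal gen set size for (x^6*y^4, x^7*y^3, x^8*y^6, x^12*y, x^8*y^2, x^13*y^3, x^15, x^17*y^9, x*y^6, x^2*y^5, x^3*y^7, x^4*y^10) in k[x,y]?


Remove redundant (divisible by others).
x^4*y^10 redundant.
x^8*y^6 redundant.
x^17*y^9 redundant.
x^3*y^7 redundant.
x^13*y^3 redundant.
Min: x^15, x^12*y, x^8*y^2, x^7*y^3, x^6*y^4, x^2*y^5, x*y^6
Count=7


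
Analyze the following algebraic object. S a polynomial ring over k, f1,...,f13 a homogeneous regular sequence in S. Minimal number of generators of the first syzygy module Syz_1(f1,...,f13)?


Regular sequence => Koszul complex is the minimal free resolution.
Syz_1 minimally generated by Koszul relations f_i*e_j - f_j*e_i (i<j): mu(Syz_1) = beta_2 = C(m,2) = m(m-1)/2
m=13
13*12/2 = 78


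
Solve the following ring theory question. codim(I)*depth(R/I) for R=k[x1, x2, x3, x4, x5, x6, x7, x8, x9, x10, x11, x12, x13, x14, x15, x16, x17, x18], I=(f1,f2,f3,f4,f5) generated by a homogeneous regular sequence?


codim=5, depth=dim(R/I)=18-5=13
Product=5*13=65


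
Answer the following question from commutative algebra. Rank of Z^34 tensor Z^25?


rank(M(x)N) = rank(M)*rank(N)
34*25 = 850


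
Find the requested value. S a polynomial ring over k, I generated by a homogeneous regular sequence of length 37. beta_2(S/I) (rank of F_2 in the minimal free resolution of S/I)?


Regular sequence => Koszul complex is the minimal free resolution.
Syz_1 minimally generated by Koszul relations f_i*e_j - f_j*e_i (i<j): mu(Syz_1) = beta_2 = C(m,2) = m(m-1)/2
m=37
37*36/2 = 666


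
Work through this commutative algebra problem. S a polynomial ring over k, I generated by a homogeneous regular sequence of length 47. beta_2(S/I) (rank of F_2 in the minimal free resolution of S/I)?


Regular sequence => Koszul complex is the minimal free resolution.
Syz_1 minimally generated by Koszul relations f_i*e_j - f_j*e_i (i<j): mu(Syz_1) = beta_2 = C(m,2) = m(m-1)/2
m=47
47*46/2 = 1081


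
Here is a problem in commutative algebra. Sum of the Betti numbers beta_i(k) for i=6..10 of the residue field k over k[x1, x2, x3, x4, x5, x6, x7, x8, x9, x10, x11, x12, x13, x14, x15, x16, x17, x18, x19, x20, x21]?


Koszul resolution: beta_i(k)=C(n,i), n=21
C(21,6)=54264, C(21,7)=116280, C(21,8)=203490, C(21,9)=293930, C(21,10)=352716
Sum=1020680
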